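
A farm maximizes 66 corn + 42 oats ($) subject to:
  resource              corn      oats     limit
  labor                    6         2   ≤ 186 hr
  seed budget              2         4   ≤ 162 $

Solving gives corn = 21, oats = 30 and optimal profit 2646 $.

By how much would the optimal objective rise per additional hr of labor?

Check each constraint at x*: labor 186/186 (tight); seed budget 162/162 (tight).
From A_Bᵀ y = c: 6·y_labor + 2·y_seed budget = 66; 2·y_labor + 4·y_seed budget = 42.
→ y_labor = 9 and y_seed budget = 6.
Shadow price of labor = 9.

9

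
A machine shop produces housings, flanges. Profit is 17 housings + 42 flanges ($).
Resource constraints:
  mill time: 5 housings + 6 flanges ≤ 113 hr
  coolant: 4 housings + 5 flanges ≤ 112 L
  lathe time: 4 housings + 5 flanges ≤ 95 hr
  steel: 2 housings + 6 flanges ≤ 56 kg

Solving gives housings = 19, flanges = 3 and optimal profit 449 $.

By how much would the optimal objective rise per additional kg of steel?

Check each constraint at x*: mill time 113/113 (tight); coolant 91/112 (slack 21); lathe time 91/95 (slack 4); steel 56/56 (tight).
By complementary slackness, y = 0 for the non-binding constraints.
From A_Bᵀ y = c: 5·y_mill time + 2·y_steel = 17; 6·y_mill time + 6·y_steel = 42.
→ y_mill time = 1 and y_steel = 6.
Shadow price of steel = 6.

6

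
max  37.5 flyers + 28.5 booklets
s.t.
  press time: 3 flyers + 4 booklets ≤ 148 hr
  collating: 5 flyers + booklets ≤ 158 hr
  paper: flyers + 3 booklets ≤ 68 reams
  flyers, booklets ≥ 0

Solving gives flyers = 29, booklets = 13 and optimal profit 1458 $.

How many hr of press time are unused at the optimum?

9

press time used = 3·29 + 4·13 = 139; slack = 148 − 139 = 9.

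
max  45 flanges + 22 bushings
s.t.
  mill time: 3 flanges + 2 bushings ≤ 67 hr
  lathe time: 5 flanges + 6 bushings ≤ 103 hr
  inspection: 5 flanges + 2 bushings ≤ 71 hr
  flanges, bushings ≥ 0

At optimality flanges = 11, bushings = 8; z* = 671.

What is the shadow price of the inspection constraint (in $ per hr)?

8

Check each constraint at x*: mill time 49/67 (slack 18); lathe time 103/103 (tight); inspection 71/71 (tight).
By complementary slackness, y = 0 for the non-binding constraint.
From A_Bᵀ y = c: 5·y_lathe time + 5·y_inspection = 45; 6·y_lathe time + 2·y_inspection = 22.
This yields shadow prices y_lathe time = 1, y_inspection = 8.
Shadow price of inspection = 8.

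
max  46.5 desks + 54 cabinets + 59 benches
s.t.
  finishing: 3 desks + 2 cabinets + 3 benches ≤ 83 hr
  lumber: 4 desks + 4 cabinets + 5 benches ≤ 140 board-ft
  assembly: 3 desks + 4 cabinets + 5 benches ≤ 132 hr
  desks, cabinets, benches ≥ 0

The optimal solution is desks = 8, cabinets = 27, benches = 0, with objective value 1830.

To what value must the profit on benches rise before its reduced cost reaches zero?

67.5

Check each constraint at x*: finishing 78/83 (slack 5); lumber 140/140 (tight); assembly 132/132 (tight).
By complementary slackness, y = 0 for the non-binding constraint.
Dual feasibility on the basic columns requires 4·y_lumber + 3·y_assembly = 46.5, 4·y_lumber + 4·y_assembly = 54.
→ y_lumber = 6 and y_assembly = 7.5.
benches enters the basis when its profit ≥ yᵀa₃ = 6·5 + 7.5·5 = 67.5.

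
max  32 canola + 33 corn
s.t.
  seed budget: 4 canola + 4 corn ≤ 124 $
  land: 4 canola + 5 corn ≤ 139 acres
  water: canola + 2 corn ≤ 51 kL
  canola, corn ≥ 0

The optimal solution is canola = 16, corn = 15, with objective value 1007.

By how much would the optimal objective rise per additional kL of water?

0

At the optimum: seed budget uses 124 of 124 (binding); land uses 139 of 139 (binding); water uses 46 of 51 (slack = 5).
Slack constraints have shadow price 0 (complementary slackness).
From A_Bᵀ y = c: 4·y_seed budget + 4·y_land = 32; 4·y_seed budget + 5·y_land = 33.
Solving: y_seed budget = 7, y_land = 1.
Shadow price of water = 0.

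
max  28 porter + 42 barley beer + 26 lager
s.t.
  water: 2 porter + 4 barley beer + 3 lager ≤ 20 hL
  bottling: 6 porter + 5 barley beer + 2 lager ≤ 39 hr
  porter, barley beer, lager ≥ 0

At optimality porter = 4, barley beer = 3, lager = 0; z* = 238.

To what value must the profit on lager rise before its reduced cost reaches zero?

Both water and bottling are binding at x*.
The binding rows give the dual system: 2·y_water + 6·y_bottling = 28 and 4·y_water + 5·y_bottling = 42.
→ y_water = 8 and y_bottling = 2.
lager enters the basis when its profit ≥ yᵀa₃ = 8·3 + 2·2 = 28.

28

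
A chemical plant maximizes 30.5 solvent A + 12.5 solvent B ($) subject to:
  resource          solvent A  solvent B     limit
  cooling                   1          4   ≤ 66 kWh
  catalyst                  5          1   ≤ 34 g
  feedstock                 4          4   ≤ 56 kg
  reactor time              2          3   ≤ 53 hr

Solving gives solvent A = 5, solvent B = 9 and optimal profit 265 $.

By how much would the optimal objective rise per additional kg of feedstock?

2

Binding: catalyst and feedstock. Non-binding: cooling (25 unused), reactor time (16 unused).
Since cooling, reactor time are not tight, their duals are 0.
From A_Bᵀ y = c: 5·y_catalyst + 4·y_feedstock = 30.5; 1·y_catalyst + 4·y_feedstock = 12.5.
This yields shadow prices y_catalyst = 4.5, y_feedstock = 2.
Shadow price of feedstock = 2.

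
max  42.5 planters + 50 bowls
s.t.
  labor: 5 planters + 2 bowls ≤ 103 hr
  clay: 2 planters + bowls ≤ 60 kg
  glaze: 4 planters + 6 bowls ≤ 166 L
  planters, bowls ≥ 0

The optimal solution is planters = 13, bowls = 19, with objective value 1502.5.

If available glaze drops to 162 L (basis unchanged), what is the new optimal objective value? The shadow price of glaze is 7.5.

Δb = -4, so new z* = 1502.5 + (7.5)·(-4) = 1502.5 − 30 = 1472.5.

1472.5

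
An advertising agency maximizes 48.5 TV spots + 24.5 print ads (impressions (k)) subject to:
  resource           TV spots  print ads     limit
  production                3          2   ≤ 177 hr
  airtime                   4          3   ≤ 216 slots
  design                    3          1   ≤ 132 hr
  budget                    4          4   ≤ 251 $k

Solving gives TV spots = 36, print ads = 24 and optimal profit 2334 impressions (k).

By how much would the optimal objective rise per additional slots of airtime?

At the optimum: production uses 156 of 177 (slack = 21); airtime uses 216 of 216 (binding); design uses 132 of 132 (binding); budget uses 240 of 251 (slack = 11).
By complementary slackness, y = 0 for the non-binding constraints.
From A_Bᵀ y = c: 4·y_airtime + 3·y_design = 48.5; 3·y_airtime + 1·y_design = 24.5.
→ y_airtime = 5 and y_design = 9.5.
Shadow price of airtime = 5.

5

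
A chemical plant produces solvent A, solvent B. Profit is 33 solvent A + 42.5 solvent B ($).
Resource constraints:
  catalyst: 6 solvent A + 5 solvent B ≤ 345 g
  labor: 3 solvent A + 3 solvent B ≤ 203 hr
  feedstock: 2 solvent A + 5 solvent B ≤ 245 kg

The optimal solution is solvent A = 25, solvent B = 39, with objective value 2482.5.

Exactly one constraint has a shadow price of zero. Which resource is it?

labor

catalyst: 345/345 (binding)
labor: 192/203 (slack 11)
feedstock: 245/245 (binding)
By complementary slackness, a constraint with positive slack has shadow price 0 → labor.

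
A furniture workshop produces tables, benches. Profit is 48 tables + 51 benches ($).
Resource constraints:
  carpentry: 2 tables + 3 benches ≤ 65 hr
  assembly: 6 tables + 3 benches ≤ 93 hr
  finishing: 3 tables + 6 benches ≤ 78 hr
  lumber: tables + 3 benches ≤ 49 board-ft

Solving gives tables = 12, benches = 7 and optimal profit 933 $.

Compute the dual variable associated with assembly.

Binding: assembly and finishing. Non-binding: carpentry (20 unused), lumber (16 unused).
Slack constraints have shadow price 0 (complementary slackness).
From A_Bᵀ y = c: 6·y_assembly + 3·y_finishing = 48; 3·y_assembly + 6·y_finishing = 51.
Solving: y_assembly = 5, y_finishing = 6.
Shadow price of assembly = 5.

5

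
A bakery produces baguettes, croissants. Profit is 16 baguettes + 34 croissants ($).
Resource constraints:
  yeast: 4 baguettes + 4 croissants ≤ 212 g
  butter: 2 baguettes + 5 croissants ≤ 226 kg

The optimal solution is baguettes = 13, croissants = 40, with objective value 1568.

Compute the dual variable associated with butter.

6

At the optimum: yeast uses 212 of 212 (binding); butter uses 226 of 226 (binding).
The binding rows give the dual system: 4·y_yeast + 2·y_butter = 16 and 4·y_yeast + 5·y_butter = 34.
→ y_yeast = 1 and y_butter = 6.
Shadow price of butter = 6.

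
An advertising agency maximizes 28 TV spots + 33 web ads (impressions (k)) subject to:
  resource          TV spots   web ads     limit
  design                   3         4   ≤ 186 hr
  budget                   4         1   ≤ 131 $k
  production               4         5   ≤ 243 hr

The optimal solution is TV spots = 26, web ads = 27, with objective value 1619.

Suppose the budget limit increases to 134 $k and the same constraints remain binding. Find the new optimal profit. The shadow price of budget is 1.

1622

Δb = 3, so new z* = 1619 + (1)·(3) = 1619 + 3 = 1622.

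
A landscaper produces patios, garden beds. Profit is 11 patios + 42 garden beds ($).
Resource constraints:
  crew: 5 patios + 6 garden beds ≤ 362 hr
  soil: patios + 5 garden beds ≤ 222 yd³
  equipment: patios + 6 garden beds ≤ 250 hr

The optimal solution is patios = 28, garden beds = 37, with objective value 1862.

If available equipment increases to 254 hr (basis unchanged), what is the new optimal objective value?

Check each constraint at x*: crew 362/362 (tight); soil 213/222 (slack 9); equipment 250/250 (tight).
Since soil is not tight, its dual is 0.
From A_Bᵀ y = c: 5·y_crew + 1·y_equipment = 11; 6·y_crew + 6·y_equipment = 42.
→ y_crew = 1 and y_equipment = 6.
Δz = y_equipment·Δb = 6 × (4) = 24, so new z* = 1862 + 24 = 1886.

1886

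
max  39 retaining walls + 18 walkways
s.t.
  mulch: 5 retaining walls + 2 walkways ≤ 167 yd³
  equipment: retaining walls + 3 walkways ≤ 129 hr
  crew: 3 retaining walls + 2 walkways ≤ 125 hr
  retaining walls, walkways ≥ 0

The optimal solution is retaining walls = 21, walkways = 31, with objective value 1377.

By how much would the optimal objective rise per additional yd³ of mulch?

Binding: mulch and crew. Non-binding: equipment (15 unused).
Slack constraints have shadow price 0 (complementary slackness).
From A_Bᵀ y = c: 5·y_mulch + 3·y_crew = 39; 2·y_mulch + 2·y_crew = 18.
Solving: y_mulch = 6, y_crew = 3.
Shadow price of mulch = 6.

6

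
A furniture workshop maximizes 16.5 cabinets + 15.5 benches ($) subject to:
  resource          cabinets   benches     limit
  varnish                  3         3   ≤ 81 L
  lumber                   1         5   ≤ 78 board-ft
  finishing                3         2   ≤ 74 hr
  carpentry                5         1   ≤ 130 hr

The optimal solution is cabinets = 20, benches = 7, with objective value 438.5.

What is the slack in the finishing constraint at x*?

0

finishing used = 3·20 + 2·7 = 74; slack = 74 − 74 = 0.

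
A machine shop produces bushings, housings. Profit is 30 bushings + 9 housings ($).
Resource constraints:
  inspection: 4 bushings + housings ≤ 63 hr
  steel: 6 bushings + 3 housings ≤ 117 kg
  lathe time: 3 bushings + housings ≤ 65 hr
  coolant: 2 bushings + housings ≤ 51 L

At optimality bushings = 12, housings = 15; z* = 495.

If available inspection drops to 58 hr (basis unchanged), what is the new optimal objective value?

465

Check each constraint at x*: inspection 63/63 (tight); steel 117/117 (tight); lathe time 51/65 (slack 14); coolant 39/51 (slack 12).
Slack constraints have shadow price 0 (complementary slackness).
The binding rows give the dual system: 4·y_inspection + 6·y_steel = 30 and 1·y_inspection + 3·y_steel = 9.
→ y_inspection = 6 and y_steel = 1.
Δz = y_inspection·Δb = 6 × (-5) = -30, so new z* = 495 − 30 = 465.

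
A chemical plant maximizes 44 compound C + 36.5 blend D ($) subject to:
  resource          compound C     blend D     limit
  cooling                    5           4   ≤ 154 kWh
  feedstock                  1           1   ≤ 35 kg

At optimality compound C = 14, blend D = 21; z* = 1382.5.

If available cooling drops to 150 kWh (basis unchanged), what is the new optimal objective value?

1352.5

Check each constraint at x*: cooling 154/154 (tight); feedstock 35/35 (tight).
From A_Bᵀ y = c: 5·y_cooling + 1·y_feedstock = 44; 4·y_cooling + 1·y_feedstock = 36.5.
This yields shadow prices y_cooling = 7.5, y_feedstock = 6.5.
Δz = y_cooling·Δb = 7.5 × (-4) = -30, so new z* = 1382.5 − 30 = 1352.5.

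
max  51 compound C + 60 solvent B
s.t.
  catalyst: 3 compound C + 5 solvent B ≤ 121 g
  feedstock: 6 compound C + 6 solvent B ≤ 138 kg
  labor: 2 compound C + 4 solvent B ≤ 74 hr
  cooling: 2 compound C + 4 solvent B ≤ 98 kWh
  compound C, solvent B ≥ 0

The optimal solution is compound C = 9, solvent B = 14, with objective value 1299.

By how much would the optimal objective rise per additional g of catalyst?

0

Binding: feedstock and labor. Non-binding: catalyst (24 unused), cooling (24 unused).
By complementary slackness, y = 0 for the non-binding constraints.
Dual feasibility on the basic columns requires 6·y_feedstock + 2·y_labor = 51, 6·y_feedstock + 4·y_labor = 60.
Solving: y_feedstock = 7, y_labor = 4.5.
Shadow price of catalyst = 0.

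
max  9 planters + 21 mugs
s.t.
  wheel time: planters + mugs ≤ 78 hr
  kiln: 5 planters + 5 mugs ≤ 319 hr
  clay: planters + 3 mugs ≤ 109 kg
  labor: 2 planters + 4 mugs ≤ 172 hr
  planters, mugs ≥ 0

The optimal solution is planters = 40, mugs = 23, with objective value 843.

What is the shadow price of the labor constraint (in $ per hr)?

3

At the optimum: wheel time uses 63 of 78 (slack = 15); kiln uses 315 of 319 (slack = 4); clay uses 109 of 109 (binding); labor uses 172 of 172 (binding).
Since wheel time, kiln are not tight, their duals are 0.
Dual feasibility on the basic columns requires 1·y_clay + 2·y_labor = 9, 3·y_clay + 4·y_labor = 21.
→ y_clay = 3 and y_labor = 3.
Shadow price of labor = 3.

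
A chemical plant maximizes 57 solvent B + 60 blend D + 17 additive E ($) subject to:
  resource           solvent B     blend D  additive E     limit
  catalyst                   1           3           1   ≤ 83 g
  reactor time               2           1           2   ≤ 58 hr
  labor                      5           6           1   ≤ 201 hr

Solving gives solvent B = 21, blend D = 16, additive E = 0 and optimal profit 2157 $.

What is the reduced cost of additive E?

Check each constraint at x*: catalyst 69/83 (slack 14); reactor time 58/58 (tight); labor 201/201 (tight).
Since catalyst is not tight, its dual is 0.
The binding rows give the dual system: 2·y_reactor time + 5·y_labor = 57 and 1·y_reactor time + 6·y_labor = 60.
→ y_reactor time = 6 and y_labor = 9.
Reduced cost of additive E: c₃ − yᵀa₃ = 17 − (6·2 + 9·1) = 17 − 21 = -4.

-4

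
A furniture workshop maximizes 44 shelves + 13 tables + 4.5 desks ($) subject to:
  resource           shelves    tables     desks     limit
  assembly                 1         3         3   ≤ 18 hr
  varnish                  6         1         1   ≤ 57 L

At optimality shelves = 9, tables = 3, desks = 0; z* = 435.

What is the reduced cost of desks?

Both assembly and varnish are binding at x*.
From A_Bᵀ y = c: 1·y_assembly + 6·y_varnish = 44; 3·y_assembly + 1·y_varnish = 13.
This yields shadow prices y_assembly = 2, y_varnish = 7.
Reduced cost of desks: c₃ − yᵀa₃ = 4.5 − (2·3 + 7·1) = 4.5 − 13 = -8.5.

-8.5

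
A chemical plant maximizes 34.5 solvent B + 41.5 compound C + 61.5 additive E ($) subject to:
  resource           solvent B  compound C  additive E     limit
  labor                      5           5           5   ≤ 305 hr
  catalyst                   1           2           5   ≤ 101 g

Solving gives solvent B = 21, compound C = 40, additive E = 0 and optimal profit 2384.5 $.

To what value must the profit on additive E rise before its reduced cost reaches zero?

62.5

Both labor and catalyst are binding at x*.
From A_Bᵀ y = c: 5·y_labor + 1·y_catalyst = 34.5; 5·y_labor + 2·y_catalyst = 41.5.
→ y_labor = 5.5 and y_catalyst = 7.
additive E enters the basis when its profit ≥ yᵀa₃ = 5.5·5 + 7·5 = 62.5.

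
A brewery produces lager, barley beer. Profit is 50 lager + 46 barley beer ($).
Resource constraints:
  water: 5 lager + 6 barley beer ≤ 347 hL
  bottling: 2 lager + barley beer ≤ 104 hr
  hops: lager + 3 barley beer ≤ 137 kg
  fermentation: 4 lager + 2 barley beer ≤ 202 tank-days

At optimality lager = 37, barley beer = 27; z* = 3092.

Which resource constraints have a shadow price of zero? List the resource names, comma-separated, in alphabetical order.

bottling, hops

water: 347/347 (binding)
bottling: 101/104 (slack 3)
hops: 118/137 (slack 19)
fermentation: 202/202 (binding)
By complementary slackness, a constraint with positive slack has shadow price 0 → bottling, hops.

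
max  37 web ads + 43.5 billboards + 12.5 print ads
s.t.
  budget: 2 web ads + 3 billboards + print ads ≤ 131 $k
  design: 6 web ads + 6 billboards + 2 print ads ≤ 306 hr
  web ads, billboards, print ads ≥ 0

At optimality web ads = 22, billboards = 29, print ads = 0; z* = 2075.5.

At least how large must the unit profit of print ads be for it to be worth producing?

At the optimum: budget uses 131 of 131 (binding); design uses 306 of 306 (binding).
From A_Bᵀ y = c: 2·y_budget + 6·y_design = 37; 3·y_budget + 6·y_design = 43.5.
This yields shadow prices y_budget = 6.5, y_design = 4.
print ads enters the basis when its profit ≥ yᵀa₃ = 6.5·1 + 4·2 = 14.5.

14.5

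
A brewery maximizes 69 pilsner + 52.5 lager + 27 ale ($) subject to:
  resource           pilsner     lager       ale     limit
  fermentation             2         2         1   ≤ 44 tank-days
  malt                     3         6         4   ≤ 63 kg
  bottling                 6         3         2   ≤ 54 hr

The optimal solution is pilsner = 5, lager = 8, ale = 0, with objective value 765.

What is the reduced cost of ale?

Check each constraint at x*: fermentation 26/44 (slack 18); malt 63/63 (tight); bottling 54/54 (tight).
Slack constraints have shadow price 0 (complementary slackness).
Dual feasibility on the basic columns requires 3·y_malt + 6·y_bottling = 69, 6·y_malt + 3·y_bottling = 52.5.
This yields shadow prices y_malt = 4, y_bottling = 9.5.
Reduced cost of ale: c₃ − yᵀa₃ = 27 − (4·4 + 9.5·2) = 27 − 35 = -8.

-8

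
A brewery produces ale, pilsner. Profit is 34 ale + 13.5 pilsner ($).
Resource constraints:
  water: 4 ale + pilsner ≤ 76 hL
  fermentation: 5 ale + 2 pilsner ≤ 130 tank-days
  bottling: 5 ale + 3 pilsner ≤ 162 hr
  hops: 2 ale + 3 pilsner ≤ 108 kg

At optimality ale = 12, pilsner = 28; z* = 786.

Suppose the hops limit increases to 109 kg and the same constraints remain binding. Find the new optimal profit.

788

Binding: water and hops. Non-binding: fermentation (14 unused), bottling (18 unused).
By complementary slackness, y = 0 for the non-binding constraints.
The binding rows give the dual system: 4·y_water + 2·y_hops = 34 and 1·y_water + 3·y_hops = 13.5.
Solving: y_water = 7.5, y_hops = 2.
Δz = y_hops·Δb = 2 × (1) = 2, so new z* = 786 + 2 = 788.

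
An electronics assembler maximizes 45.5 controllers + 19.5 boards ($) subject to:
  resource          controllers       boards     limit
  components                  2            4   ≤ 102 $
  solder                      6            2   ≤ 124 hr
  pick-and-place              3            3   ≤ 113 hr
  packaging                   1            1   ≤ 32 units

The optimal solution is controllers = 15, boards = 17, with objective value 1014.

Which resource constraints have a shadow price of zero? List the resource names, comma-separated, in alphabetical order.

components, pick-and-place

components: 98/102 (slack 4)
solder: 124/124 (binding)
pick-and-place: 96/113 (slack 17)
packaging: 32/32 (binding)
By complementary slackness, a constraint with positive slack has shadow price 0 → components, pick-and-place.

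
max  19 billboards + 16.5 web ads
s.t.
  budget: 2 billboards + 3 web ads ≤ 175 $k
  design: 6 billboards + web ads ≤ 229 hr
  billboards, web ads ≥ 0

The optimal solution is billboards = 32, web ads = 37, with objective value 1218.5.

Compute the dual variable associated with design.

1.5

Both budget and design are binding at x*.
The binding rows give the dual system: 2·y_budget + 6·y_design = 19 and 3·y_budget + 1·y_design = 16.5.
→ y_budget = 5 and y_design = 1.5.
Shadow price of design = 1.5.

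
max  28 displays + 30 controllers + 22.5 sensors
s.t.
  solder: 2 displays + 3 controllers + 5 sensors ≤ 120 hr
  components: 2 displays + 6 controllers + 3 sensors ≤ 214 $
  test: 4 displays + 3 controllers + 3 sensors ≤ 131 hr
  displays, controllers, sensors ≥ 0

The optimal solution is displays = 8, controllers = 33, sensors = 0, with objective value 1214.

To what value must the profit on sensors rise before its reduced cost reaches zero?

At the optimum: solder uses 115 of 120 (slack = 5); components uses 214 of 214 (binding); test uses 131 of 131 (binding).
By complementary slackness, y = 0 for the non-binding constraint.
Dual feasibility on the basic columns requires 2·y_components + 4·y_test = 28, 6·y_components + 3·y_test = 30.
Solving: y_components = 2, y_test = 6.
sensors enters the basis when its profit ≥ yᵀa₃ = 2·3 + 6·3 = 24.

24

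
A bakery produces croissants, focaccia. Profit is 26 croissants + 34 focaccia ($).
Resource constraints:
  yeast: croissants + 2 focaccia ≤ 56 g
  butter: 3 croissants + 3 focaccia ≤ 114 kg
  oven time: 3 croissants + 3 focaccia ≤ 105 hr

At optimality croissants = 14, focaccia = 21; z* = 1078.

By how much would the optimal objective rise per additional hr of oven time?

Check each constraint at x*: yeast 56/56 (tight); butter 105/114 (slack 9); oven time 105/105 (tight).
Slack constraints have shadow price 0 (complementary slackness).
From A_Bᵀ y = c: 1·y_yeast + 3·y_oven time = 26; 2·y_yeast + 3·y_oven time = 34.
→ y_yeast = 8 and y_oven time = 6.
Shadow price of oven time = 6.

6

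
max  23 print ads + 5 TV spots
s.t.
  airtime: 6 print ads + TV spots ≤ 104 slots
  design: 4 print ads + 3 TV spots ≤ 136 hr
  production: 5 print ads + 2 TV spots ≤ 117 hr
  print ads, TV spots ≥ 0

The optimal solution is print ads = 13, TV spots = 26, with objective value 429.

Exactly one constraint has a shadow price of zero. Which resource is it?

design

airtime: 104/104 (binding)
design: 130/136 (slack 6)
production: 117/117 (binding)
By complementary slackness, a constraint with positive slack has shadow price 0 → design.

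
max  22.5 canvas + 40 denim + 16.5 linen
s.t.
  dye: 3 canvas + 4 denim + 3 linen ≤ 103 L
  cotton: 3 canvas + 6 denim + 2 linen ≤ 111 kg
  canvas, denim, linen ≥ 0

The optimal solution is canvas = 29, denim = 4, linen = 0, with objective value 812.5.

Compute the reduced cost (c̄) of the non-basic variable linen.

-1

Check each constraint at x*: dye 103/103 (tight); cotton 111/111 (tight).
The binding rows give the dual system: 3·y_dye + 3·y_cotton = 22.5 and 4·y_dye + 6·y_cotton = 40.
Solving: y_dye = 2.5, y_cotton = 5.
Reduced cost of linen: c₃ − yᵀa₃ = 16.5 − (2.5·3 + 5·2) = 16.5 − 17.5 = -1.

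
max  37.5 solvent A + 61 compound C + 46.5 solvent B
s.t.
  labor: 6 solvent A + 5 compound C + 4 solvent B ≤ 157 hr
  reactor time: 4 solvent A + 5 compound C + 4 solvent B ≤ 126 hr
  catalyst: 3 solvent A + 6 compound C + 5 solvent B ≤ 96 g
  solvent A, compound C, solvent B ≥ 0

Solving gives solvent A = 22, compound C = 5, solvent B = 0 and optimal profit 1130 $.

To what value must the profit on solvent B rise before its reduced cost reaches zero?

50.5

Binding: labor and catalyst. Non-binding: reactor time (13 unused).
Since reactor time is not tight, its dual is 0.
From A_Bᵀ y = c: 6·y_labor + 3·y_catalyst = 37.5; 5·y_labor + 6·y_catalyst = 61.
→ y_labor = 2 and y_catalyst = 8.5.
solvent B enters the basis when its profit ≥ yᵀa₃ = 2·4 + 8.5·5 = 50.5.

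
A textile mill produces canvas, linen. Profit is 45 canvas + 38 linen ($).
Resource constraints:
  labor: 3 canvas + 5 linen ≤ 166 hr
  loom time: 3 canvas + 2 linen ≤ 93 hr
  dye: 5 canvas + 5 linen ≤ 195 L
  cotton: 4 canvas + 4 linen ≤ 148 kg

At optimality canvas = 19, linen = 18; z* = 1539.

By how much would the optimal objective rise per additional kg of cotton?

Check each constraint at x*: labor 147/166 (slack 19); loom time 93/93 (tight); dye 185/195 (slack 10); cotton 148/148 (tight).
By complementary slackness, y = 0 for the non-binding constraints.
From A_Bᵀ y = c: 3·y_loom time + 4·y_cotton = 45; 2·y_loom time + 4·y_cotton = 38.
→ y_loom time = 7 and y_cotton = 6.
Shadow price of cotton = 6.

6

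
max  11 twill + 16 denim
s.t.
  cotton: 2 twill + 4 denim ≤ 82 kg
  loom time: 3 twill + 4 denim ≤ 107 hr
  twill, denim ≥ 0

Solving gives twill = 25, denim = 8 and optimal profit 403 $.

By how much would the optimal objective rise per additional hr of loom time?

Both cotton and loom time are binding at x*.
The binding rows give the dual system: 2·y_cotton + 3·y_loom time = 11 and 4·y_cotton + 4·y_loom time = 16.
This yields shadow prices y_cotton = 1, y_loom time = 3.
Shadow price of loom time = 3.

3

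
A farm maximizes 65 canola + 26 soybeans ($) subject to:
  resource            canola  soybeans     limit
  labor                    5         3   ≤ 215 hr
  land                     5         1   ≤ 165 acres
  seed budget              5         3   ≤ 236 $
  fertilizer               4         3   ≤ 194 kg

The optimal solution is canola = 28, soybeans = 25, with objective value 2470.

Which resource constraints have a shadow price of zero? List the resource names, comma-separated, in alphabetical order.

labor: 215/215 (binding)
land: 165/165 (binding)
seed budget: 215/236 (slack 21)
fertilizer: 187/194 (slack 7)
By complementary slackness, a constraint with positive slack has shadow price 0 → fertilizer, seed budget.

fertilizer, seed budget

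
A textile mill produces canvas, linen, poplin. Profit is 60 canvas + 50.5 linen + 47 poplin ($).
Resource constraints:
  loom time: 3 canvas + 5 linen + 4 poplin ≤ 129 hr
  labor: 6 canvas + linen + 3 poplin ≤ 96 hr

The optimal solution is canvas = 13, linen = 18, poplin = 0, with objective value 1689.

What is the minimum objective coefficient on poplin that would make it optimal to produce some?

52.5

At the optimum: loom time uses 129 of 129 (binding); labor uses 96 of 96 (binding).
Dual feasibility on the basic columns requires 3·y_loom time + 6·y_labor = 60, 5·y_loom time + 1·y_labor = 50.5.
This yields shadow prices y_loom time = 9, y_labor = 5.5.
poplin enters the basis when its profit ≥ yᵀa₃ = 9·4 + 5.5·3 = 52.5.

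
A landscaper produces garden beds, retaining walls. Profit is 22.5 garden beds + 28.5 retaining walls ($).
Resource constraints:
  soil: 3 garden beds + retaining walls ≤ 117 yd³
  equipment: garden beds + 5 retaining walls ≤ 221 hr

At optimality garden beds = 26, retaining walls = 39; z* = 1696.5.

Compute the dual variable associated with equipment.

At the optimum: soil uses 117 of 117 (binding); equipment uses 221 of 221 (binding).
From A_Bᵀ y = c: 3·y_soil + 1·y_equipment = 22.5; 1·y_soil + 5·y_equipment = 28.5.
Solving: y_soil = 6, y_equipment = 4.5.
Shadow price of equipment = 4.5.

4.5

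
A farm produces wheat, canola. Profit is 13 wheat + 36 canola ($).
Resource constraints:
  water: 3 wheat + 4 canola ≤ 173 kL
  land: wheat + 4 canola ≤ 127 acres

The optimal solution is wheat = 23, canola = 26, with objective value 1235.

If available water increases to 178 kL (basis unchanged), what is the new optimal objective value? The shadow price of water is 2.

Δb = 5, so new z* = 1235 + (2)·(5) = 1235 + 10 = 1245.

1245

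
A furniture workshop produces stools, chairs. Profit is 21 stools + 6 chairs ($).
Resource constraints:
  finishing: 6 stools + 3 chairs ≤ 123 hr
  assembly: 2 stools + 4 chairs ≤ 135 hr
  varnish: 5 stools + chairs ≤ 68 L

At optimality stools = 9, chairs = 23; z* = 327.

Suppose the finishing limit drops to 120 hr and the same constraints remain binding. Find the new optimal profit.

Check each constraint at x*: finishing 123/123 (tight); assembly 110/135 (slack 25); varnish 68/68 (tight).
Slack constraints have shadow price 0 (complementary slackness).
From A_Bᵀ y = c: 6·y_finishing + 5·y_varnish = 21; 3·y_finishing + 1·y_varnish = 6.
This yields shadow prices y_finishing = 1, y_varnish = 3.
Δz = y_finishing·Δb = 1 × (-3) = -3, so new z* = 327 − 3 = 324.

324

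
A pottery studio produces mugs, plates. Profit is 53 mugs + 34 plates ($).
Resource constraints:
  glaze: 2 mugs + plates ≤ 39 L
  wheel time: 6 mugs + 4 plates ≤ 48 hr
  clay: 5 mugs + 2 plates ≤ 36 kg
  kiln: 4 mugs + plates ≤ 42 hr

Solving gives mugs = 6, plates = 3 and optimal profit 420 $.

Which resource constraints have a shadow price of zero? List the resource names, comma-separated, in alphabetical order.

glaze: 15/39 (slack 24)
wheel time: 48/48 (binding)
clay: 36/36 (binding)
kiln: 27/42 (slack 15)
By complementary slackness, a constraint with positive slack has shadow price 0 → glaze, kiln.

glaze, kiln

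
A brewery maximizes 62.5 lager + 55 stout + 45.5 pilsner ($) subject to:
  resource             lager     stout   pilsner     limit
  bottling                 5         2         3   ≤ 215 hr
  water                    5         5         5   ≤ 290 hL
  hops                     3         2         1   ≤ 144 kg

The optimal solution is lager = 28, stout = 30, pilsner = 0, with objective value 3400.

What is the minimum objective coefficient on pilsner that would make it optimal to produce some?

47.5

Binding: water and hops. Non-binding: bottling (15 unused).
Slack constraints have shadow price 0 (complementary slackness).
From A_Bᵀ y = c: 5·y_water + 3·y_hops = 62.5; 5·y_water + 2·y_hops = 55.
Solving: y_water = 8, y_hops = 7.5.
pilsner enters the basis when its profit ≥ yᵀa₃ = 8·5 + 7.5·1 = 47.5.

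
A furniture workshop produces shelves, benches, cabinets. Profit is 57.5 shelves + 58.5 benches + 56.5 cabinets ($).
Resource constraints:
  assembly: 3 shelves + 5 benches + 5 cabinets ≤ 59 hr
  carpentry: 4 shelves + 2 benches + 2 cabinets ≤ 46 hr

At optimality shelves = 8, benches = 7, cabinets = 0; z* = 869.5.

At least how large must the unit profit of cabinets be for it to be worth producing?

At the optimum: assembly uses 59 of 59 (binding); carpentry uses 46 of 46 (binding).
From A_Bᵀ y = c: 3·y_assembly + 4·y_carpentry = 57.5; 5·y_assembly + 2·y_carpentry = 58.5.
→ y_assembly = 8.5 and y_carpentry = 8.
cabinets enters the basis when its profit ≥ yᵀa₃ = 8.5·5 + 8·2 = 58.5.

58.5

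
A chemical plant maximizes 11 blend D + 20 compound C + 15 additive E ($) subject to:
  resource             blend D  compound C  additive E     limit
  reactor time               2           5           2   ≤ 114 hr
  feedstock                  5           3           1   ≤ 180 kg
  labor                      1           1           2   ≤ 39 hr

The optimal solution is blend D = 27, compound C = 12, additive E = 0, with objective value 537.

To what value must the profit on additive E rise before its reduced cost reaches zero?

At the optimum: reactor time uses 114 of 114 (binding); feedstock uses 171 of 180 (slack = 9); labor uses 39 of 39 (binding).
By complementary slackness, y = 0 for the non-binding constraint.
The binding rows give the dual system: 2·y_reactor time + 1·y_labor = 11 and 5·y_reactor time + 1·y_labor = 20.
Solving: y_reactor time = 3, y_labor = 5.
additive E enters the basis when its profit ≥ yᵀa₃ = 3·2 + 5·2 = 16.

16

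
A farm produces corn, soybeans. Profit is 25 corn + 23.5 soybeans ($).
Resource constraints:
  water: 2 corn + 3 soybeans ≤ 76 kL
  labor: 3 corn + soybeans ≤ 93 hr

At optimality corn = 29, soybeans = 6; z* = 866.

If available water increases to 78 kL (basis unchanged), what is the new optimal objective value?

Both water and labor are binding at x*.
The binding rows give the dual system: 2·y_water + 3·y_labor = 25 and 3·y_water + 1·y_labor = 23.5.
→ y_water = 6.5 and y_labor = 4.
Δz = y_water·Δb = 6.5 × (2) = 13, so new z* = 866 + 13 = 879.

879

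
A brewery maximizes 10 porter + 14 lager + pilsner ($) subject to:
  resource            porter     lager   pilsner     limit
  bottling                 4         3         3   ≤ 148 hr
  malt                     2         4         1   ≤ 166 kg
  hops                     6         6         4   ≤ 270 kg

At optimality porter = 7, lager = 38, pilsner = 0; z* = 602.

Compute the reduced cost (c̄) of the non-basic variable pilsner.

-5

Binding: malt and hops. Non-binding: bottling (6 unused).
Slack constraints have shadow price 0 (complementary slackness).
From A_Bᵀ y = c: 2·y_malt + 6·y_hops = 10; 4·y_malt + 6·y_hops = 14.
This yields shadow prices y_malt = 2, y_hops = 1.
Reduced cost of pilsner: c₃ − yᵀa₃ = 1 − (2·1 + 1·4) = 1 − 6 = -5.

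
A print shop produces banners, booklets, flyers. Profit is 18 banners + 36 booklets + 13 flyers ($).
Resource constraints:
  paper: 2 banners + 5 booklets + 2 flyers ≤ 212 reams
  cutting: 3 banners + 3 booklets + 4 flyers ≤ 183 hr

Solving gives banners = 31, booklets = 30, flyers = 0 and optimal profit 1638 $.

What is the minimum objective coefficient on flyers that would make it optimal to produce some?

20

At the optimum: paper uses 212 of 212 (binding); cutting uses 183 of 183 (binding).
Dual feasibility on the basic columns requires 2·y_paper + 3·y_cutting = 18, 5·y_paper + 3·y_cutting = 36.
This yields shadow prices y_paper = 6, y_cutting = 2.
flyers enters the basis when its profit ≥ yᵀa₃ = 6·2 + 2·4 = 20.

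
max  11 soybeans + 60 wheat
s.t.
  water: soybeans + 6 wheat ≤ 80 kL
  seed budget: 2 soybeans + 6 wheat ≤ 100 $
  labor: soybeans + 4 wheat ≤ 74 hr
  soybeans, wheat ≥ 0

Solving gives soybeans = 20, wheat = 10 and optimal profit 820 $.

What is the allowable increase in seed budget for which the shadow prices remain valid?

42

Binding constraints: water, seed budget. The basis is B = [[1,6],[2,6]] with det -6.
Per unit increase in seed budget, x* moves by d = (1, -0.1667).
The basis stays optimal until labor becomes binding; allowable increase = 42 $.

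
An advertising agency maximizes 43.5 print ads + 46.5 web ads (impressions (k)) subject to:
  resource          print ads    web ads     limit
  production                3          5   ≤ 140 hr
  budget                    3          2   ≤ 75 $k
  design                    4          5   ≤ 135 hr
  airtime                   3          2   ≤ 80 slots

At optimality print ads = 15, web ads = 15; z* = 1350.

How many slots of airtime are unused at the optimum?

airtime used = 3·15 + 2·15 = 75; slack = 80 − 75 = 5.

5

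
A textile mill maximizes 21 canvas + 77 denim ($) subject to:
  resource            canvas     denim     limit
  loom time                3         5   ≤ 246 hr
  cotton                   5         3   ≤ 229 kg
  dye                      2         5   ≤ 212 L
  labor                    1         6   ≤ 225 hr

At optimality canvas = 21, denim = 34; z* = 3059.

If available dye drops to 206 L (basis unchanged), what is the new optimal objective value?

At the optimum: loom time uses 233 of 246 (slack = 13); cotton uses 207 of 229 (slack = 22); dye uses 212 of 212 (binding); labor uses 225 of 225 (binding).
By complementary slackness, y = 0 for the non-binding constraints.
The binding rows give the dual system: 2·y_dye + 1·y_labor = 21 and 5·y_dye + 6·y_labor = 77.
→ y_dye = 7 and y_labor = 7.
Δz = y_dye·Δb = 7 × (-6) = -42, so new z* = 3059 − 42 = 3017.

3017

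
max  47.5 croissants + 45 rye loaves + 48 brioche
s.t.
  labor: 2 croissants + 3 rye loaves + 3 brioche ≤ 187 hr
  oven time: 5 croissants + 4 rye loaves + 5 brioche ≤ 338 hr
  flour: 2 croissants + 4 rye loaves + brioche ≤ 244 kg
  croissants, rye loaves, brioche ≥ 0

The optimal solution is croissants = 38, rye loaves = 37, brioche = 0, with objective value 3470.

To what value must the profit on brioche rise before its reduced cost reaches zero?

52.5

Binding: labor and oven time. Non-binding: flour (20 unused).
By complementary slackness, y = 0 for the non-binding constraint.
The binding rows give the dual system: 2·y_labor + 5·y_oven time = 47.5 and 3·y_labor + 4·y_oven time = 45.
This yields shadow prices y_labor = 5, y_oven time = 7.5.
brioche enters the basis when its profit ≥ yᵀa₃ = 5·3 + 7.5·5 = 52.5.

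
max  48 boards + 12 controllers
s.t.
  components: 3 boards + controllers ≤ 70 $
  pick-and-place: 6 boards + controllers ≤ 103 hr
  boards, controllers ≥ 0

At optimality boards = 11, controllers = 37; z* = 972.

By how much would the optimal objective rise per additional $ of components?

At the optimum: components uses 70 of 70 (binding); pick-and-place uses 103 of 103 (binding).
The binding rows give the dual system: 3·y_components + 6·y_pick-and-place = 48 and 1·y_components + 1·y_pick-and-place = 12.
This yields shadow prices y_components = 8, y_pick-and-place = 4.
Shadow price of components = 8.

8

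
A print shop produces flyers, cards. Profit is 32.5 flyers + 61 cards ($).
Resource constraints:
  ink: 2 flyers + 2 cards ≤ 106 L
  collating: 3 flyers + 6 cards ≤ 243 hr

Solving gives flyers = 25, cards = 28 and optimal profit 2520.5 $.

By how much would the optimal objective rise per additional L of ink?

2

At the optimum: ink uses 106 of 106 (binding); collating uses 243 of 243 (binding).
From A_Bᵀ y = c: 2·y_ink + 3·y_collating = 32.5; 2·y_ink + 6·y_collating = 61.
→ y_ink = 2 and y_collating = 9.5.
Shadow price of ink = 2.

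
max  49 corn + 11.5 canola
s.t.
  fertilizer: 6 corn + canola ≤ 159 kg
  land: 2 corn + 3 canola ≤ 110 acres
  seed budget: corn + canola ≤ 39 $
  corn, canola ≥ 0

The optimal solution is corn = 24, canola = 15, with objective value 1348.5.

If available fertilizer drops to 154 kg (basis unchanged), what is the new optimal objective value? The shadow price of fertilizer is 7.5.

Δb = -5, so new z* = 1348.5 + (7.5)·(-5) = 1348.5 − 37.5 = 1311.

1311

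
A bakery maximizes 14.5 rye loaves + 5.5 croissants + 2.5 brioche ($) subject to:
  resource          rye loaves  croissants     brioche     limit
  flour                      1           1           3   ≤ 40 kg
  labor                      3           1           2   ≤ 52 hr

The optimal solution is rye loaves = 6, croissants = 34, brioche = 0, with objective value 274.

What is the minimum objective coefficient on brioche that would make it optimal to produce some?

12

Check each constraint at x*: flour 40/40 (tight); labor 52/52 (tight).
The binding rows give the dual system: 1·y_flour + 3·y_labor = 14.5 and 1·y_flour + 1·y_labor = 5.5.
This yields shadow prices y_flour = 1, y_labor = 4.5.
brioche enters the basis when its profit ≥ yᵀa₃ = 1·3 + 4.5·2 = 12.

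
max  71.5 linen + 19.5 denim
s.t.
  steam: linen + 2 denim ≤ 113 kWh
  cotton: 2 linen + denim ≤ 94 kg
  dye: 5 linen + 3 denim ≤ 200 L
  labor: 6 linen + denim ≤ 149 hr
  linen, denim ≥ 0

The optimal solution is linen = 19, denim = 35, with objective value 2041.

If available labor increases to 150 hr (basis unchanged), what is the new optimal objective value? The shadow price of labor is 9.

Δb = 1, so new z* = 2041 + (9)·(1) = 2041 + 9 = 2050.

2050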